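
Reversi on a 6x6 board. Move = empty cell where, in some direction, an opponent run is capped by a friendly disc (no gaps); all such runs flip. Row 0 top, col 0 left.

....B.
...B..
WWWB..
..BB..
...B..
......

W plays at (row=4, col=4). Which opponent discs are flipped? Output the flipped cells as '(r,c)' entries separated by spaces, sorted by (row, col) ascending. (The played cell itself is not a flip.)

Dir NW: opp run (3,3) capped by W -> flip
Dir N: first cell '.' (not opp) -> no flip
Dir NE: first cell '.' (not opp) -> no flip
Dir W: opp run (4,3), next='.' -> no flip
Dir E: first cell '.' (not opp) -> no flip
Dir SW: first cell '.' (not opp) -> no flip
Dir S: first cell '.' (not opp) -> no flip
Dir SE: first cell '.' (not opp) -> no flip

Answer: (3,3)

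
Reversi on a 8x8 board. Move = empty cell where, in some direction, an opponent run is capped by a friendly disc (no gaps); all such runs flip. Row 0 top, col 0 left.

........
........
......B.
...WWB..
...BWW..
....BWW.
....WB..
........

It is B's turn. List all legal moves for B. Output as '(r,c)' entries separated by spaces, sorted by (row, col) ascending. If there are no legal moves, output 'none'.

(2,2): no bracket -> illegal
(2,3): flips 1 -> legal
(2,4): flips 2 -> legal
(2,5): flips 1 -> legal
(3,2): flips 2 -> legal
(3,6): flips 1 -> legal
(4,2): no bracket -> illegal
(4,6): flips 2 -> legal
(4,7): flips 1 -> legal
(5,3): flips 1 -> legal
(5,7): flips 2 -> legal
(6,3): flips 1 -> legal
(6,6): no bracket -> illegal
(6,7): no bracket -> illegal
(7,3): no bracket -> illegal
(7,4): flips 1 -> legal
(7,5): no bracket -> illegal

Answer: (2,3) (2,4) (2,5) (3,2) (3,6) (4,6) (4,7) (5,3) (5,7) (6,3) (7,4)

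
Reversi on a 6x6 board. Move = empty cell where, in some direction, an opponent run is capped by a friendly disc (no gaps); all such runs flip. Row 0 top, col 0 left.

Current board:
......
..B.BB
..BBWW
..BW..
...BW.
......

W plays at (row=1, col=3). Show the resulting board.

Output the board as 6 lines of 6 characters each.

Answer: ......
..BWBB
..BWWW
..BW..
...BW.
......

Derivation:
Place W at (1,3); scan 8 dirs for brackets.
Dir NW: first cell '.' (not opp) -> no flip
Dir N: first cell '.' (not opp) -> no flip
Dir NE: first cell '.' (not opp) -> no flip
Dir W: opp run (1,2), next='.' -> no flip
Dir E: opp run (1,4) (1,5), next=edge -> no flip
Dir SW: opp run (2,2), next='.' -> no flip
Dir S: opp run (2,3) capped by W -> flip
Dir SE: first cell 'W' (not opp) -> no flip
All flips: (2,3)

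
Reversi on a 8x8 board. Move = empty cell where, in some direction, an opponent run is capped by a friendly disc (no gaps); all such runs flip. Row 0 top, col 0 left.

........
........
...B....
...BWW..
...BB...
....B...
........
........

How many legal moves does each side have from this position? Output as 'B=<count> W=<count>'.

-- B to move --
(2,4): flips 1 -> legal
(2,5): flips 1 -> legal
(2,6): flips 1 -> legal
(3,6): flips 2 -> legal
(4,5): flips 1 -> legal
(4,6): no bracket -> illegal
B mobility = 5
-- W to move --
(1,2): flips 1 -> legal
(1,3): no bracket -> illegal
(1,4): no bracket -> illegal
(2,2): no bracket -> illegal
(2,4): no bracket -> illegal
(3,2): flips 1 -> legal
(4,2): no bracket -> illegal
(4,5): no bracket -> illegal
(5,2): flips 1 -> legal
(5,3): flips 1 -> legal
(5,5): no bracket -> illegal
(6,3): no bracket -> illegal
(6,4): flips 2 -> legal
(6,5): no bracket -> illegal
W mobility = 5

Answer: B=5 W=5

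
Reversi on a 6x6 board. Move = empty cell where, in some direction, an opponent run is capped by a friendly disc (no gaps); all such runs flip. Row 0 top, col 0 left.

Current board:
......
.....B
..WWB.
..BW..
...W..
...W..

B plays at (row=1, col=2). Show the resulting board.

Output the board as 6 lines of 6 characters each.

Answer: ......
..B..B
..BWB.
..BW..
...W..
...W..

Derivation:
Place B at (1,2); scan 8 dirs for brackets.
Dir NW: first cell '.' (not opp) -> no flip
Dir N: first cell '.' (not opp) -> no flip
Dir NE: first cell '.' (not opp) -> no flip
Dir W: first cell '.' (not opp) -> no flip
Dir E: first cell '.' (not opp) -> no flip
Dir SW: first cell '.' (not opp) -> no flip
Dir S: opp run (2,2) capped by B -> flip
Dir SE: opp run (2,3), next='.' -> no flip
All flips: (2,2)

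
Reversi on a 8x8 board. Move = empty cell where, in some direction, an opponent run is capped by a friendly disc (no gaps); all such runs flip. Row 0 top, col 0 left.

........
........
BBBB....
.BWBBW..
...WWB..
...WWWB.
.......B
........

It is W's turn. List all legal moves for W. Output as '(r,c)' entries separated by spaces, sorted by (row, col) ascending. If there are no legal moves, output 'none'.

Answer: (1,0) (1,1) (1,2) (1,3) (1,4) (2,4) (2,5) (3,0) (3,6) (4,6) (5,7)

Derivation:
(1,0): flips 1 -> legal
(1,1): flips 2 -> legal
(1,2): flips 1 -> legal
(1,3): flips 2 -> legal
(1,4): flips 1 -> legal
(2,4): flips 1 -> legal
(2,5): flips 1 -> legal
(3,0): flips 1 -> legal
(3,6): flips 1 -> legal
(4,0): no bracket -> illegal
(4,1): no bracket -> illegal
(4,2): no bracket -> illegal
(4,6): flips 1 -> legal
(4,7): no bracket -> illegal
(5,7): flips 1 -> legal
(6,5): no bracket -> illegal
(6,6): no bracket -> illegal
(7,6): no bracket -> illegal
(7,7): no bracket -> illegal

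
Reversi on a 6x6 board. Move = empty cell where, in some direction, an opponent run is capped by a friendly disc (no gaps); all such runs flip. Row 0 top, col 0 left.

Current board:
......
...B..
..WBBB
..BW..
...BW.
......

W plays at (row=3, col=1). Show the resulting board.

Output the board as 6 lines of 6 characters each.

Place W at (3,1); scan 8 dirs for brackets.
Dir NW: first cell '.' (not opp) -> no flip
Dir N: first cell '.' (not opp) -> no flip
Dir NE: first cell 'W' (not opp) -> no flip
Dir W: first cell '.' (not opp) -> no flip
Dir E: opp run (3,2) capped by W -> flip
Dir SW: first cell '.' (not opp) -> no flip
Dir S: first cell '.' (not opp) -> no flip
Dir SE: first cell '.' (not opp) -> no flip
All flips: (3,2)

Answer: ......
...B..
..WBBB
.WWW..
...BW.
......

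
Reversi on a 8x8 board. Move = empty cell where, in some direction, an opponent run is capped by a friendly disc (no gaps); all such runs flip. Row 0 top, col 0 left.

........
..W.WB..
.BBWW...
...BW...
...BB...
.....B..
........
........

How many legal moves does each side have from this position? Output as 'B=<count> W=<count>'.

Answer: B=6 W=9

Derivation:
-- B to move --
(0,1): no bracket -> illegal
(0,2): flips 1 -> legal
(0,3): flips 1 -> legal
(0,4): flips 3 -> legal
(0,5): no bracket -> illegal
(1,1): no bracket -> illegal
(1,3): flips 2 -> legal
(2,5): flips 3 -> legal
(3,2): no bracket -> illegal
(3,5): flips 1 -> legal
(4,5): no bracket -> illegal
B mobility = 6
-- W to move --
(0,4): no bracket -> illegal
(0,5): no bracket -> illegal
(0,6): flips 1 -> legal
(1,0): no bracket -> illegal
(1,1): no bracket -> illegal
(1,3): no bracket -> illegal
(1,6): flips 1 -> legal
(2,0): flips 2 -> legal
(2,5): no bracket -> illegal
(2,6): no bracket -> illegal
(3,0): flips 1 -> legal
(3,1): no bracket -> illegal
(3,2): flips 2 -> legal
(3,5): no bracket -> illegal
(4,2): flips 1 -> legal
(4,5): no bracket -> illegal
(4,6): no bracket -> illegal
(5,2): flips 1 -> legal
(5,3): flips 2 -> legal
(5,4): flips 1 -> legal
(5,6): no bracket -> illegal
(6,4): no bracket -> illegal
(6,5): no bracket -> illegal
(6,6): no bracket -> illegal
W mobility = 9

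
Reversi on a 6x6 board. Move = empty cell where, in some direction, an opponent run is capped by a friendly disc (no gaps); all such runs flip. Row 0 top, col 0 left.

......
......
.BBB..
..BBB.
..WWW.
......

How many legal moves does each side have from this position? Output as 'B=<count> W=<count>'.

-- B to move --
(3,1): no bracket -> illegal
(3,5): no bracket -> illegal
(4,1): no bracket -> illegal
(4,5): no bracket -> illegal
(5,1): flips 1 -> legal
(5,2): flips 2 -> legal
(5,3): flips 1 -> legal
(5,4): flips 2 -> legal
(5,5): flips 1 -> legal
B mobility = 5
-- W to move --
(1,0): flips 2 -> legal
(1,1): flips 2 -> legal
(1,2): flips 2 -> legal
(1,3): flips 2 -> legal
(1,4): no bracket -> illegal
(2,0): no bracket -> illegal
(2,4): flips 2 -> legal
(2,5): flips 1 -> legal
(3,0): no bracket -> illegal
(3,1): no bracket -> illegal
(3,5): no bracket -> illegal
(4,1): no bracket -> illegal
(4,5): no bracket -> illegal
W mobility = 6

Answer: B=5 W=6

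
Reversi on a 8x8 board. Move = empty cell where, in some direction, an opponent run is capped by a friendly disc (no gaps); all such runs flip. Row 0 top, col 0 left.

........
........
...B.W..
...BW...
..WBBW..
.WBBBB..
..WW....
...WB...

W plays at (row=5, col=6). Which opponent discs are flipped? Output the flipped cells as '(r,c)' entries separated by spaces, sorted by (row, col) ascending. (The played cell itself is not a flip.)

Answer: (5,2) (5,3) (5,4) (5,5)

Derivation:
Dir NW: first cell 'W' (not opp) -> no flip
Dir N: first cell '.' (not opp) -> no flip
Dir NE: first cell '.' (not opp) -> no flip
Dir W: opp run (5,5) (5,4) (5,3) (5,2) capped by W -> flip
Dir E: first cell '.' (not opp) -> no flip
Dir SW: first cell '.' (not opp) -> no flip
Dir S: first cell '.' (not opp) -> no flip
Dir SE: first cell '.' (not opp) -> no flip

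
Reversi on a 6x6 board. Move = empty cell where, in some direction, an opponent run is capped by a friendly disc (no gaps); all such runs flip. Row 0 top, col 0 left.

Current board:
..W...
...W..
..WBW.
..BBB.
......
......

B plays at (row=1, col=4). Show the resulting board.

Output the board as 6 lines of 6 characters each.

Answer: ..W...
...WB.
..WBB.
..BBB.
......
......

Derivation:
Place B at (1,4); scan 8 dirs for brackets.
Dir NW: first cell '.' (not opp) -> no flip
Dir N: first cell '.' (not opp) -> no flip
Dir NE: first cell '.' (not opp) -> no flip
Dir W: opp run (1,3), next='.' -> no flip
Dir E: first cell '.' (not opp) -> no flip
Dir SW: first cell 'B' (not opp) -> no flip
Dir S: opp run (2,4) capped by B -> flip
Dir SE: first cell '.' (not opp) -> no flip
All flips: (2,4)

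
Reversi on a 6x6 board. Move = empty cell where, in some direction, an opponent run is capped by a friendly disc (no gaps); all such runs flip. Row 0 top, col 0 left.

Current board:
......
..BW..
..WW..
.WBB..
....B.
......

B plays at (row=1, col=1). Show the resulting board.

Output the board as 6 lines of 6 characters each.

Answer: ......
.BBW..
..BW..
.WBB..
....B.
......

Derivation:
Place B at (1,1); scan 8 dirs for brackets.
Dir NW: first cell '.' (not opp) -> no flip
Dir N: first cell '.' (not opp) -> no flip
Dir NE: first cell '.' (not opp) -> no flip
Dir W: first cell '.' (not opp) -> no flip
Dir E: first cell 'B' (not opp) -> no flip
Dir SW: first cell '.' (not opp) -> no flip
Dir S: first cell '.' (not opp) -> no flip
Dir SE: opp run (2,2) capped by B -> flip
All flips: (2,2)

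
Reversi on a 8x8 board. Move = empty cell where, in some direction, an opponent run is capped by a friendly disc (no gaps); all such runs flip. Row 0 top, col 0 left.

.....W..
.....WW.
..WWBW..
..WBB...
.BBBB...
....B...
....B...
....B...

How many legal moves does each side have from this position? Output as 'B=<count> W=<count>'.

-- B to move --
(0,4): no bracket -> illegal
(0,6): flips 1 -> legal
(0,7): flips 2 -> legal
(1,1): flips 1 -> legal
(1,2): flips 3 -> legal
(1,3): flips 1 -> legal
(1,4): flips 2 -> legal
(1,7): no bracket -> illegal
(2,1): flips 3 -> legal
(2,6): flips 1 -> legal
(2,7): no bracket -> illegal
(3,1): flips 1 -> legal
(3,5): no bracket -> illegal
(3,6): no bracket -> illegal
B mobility = 9
-- W to move --
(1,3): no bracket -> illegal
(1,4): no bracket -> illegal
(3,0): no bracket -> illegal
(3,1): no bracket -> illegal
(3,5): flips 2 -> legal
(4,0): no bracket -> illegal
(4,5): flips 1 -> legal
(5,0): flips 1 -> legal
(5,1): flips 3 -> legal
(5,2): flips 3 -> legal
(5,3): flips 2 -> legal
(5,5): flips 2 -> legal
(6,3): no bracket -> illegal
(6,5): flips 2 -> legal
(7,3): no bracket -> illegal
(7,5): no bracket -> illegal
W mobility = 8

Answer: B=9 W=8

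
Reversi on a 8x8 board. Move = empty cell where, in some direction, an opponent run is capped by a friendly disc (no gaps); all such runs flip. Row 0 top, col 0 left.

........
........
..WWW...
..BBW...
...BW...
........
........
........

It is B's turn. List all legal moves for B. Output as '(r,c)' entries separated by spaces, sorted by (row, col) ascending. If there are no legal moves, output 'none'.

(1,1): flips 1 -> legal
(1,2): flips 1 -> legal
(1,3): flips 1 -> legal
(1,4): flips 1 -> legal
(1,5): flips 1 -> legal
(2,1): no bracket -> illegal
(2,5): flips 1 -> legal
(3,1): no bracket -> illegal
(3,5): flips 1 -> legal
(4,5): flips 1 -> legal
(5,3): no bracket -> illegal
(5,4): no bracket -> illegal
(5,5): flips 1 -> legal

Answer: (1,1) (1,2) (1,3) (1,4) (1,5) (2,5) (3,5) (4,5) (5,5)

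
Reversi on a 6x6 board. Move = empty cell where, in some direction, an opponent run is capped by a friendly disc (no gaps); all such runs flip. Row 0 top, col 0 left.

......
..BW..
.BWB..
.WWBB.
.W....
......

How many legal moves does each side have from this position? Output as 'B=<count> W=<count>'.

Answer: B=8 W=9

Derivation:
-- B to move --
(0,2): no bracket -> illegal
(0,3): flips 1 -> legal
(0,4): no bracket -> illegal
(1,1): flips 1 -> legal
(1,4): flips 1 -> legal
(2,0): no bracket -> illegal
(2,4): no bracket -> illegal
(3,0): flips 2 -> legal
(4,0): no bracket -> illegal
(4,2): flips 2 -> legal
(4,3): flips 1 -> legal
(5,0): flips 2 -> legal
(5,1): flips 2 -> legal
(5,2): no bracket -> illegal
B mobility = 8
-- W to move --
(0,1): no bracket -> illegal
(0,2): flips 1 -> legal
(0,3): no bracket -> illegal
(1,0): flips 1 -> legal
(1,1): flips 2 -> legal
(1,4): flips 1 -> legal
(2,0): flips 1 -> legal
(2,4): flips 1 -> legal
(2,5): no bracket -> illegal
(3,0): no bracket -> illegal
(3,5): flips 2 -> legal
(4,2): no bracket -> illegal
(4,3): flips 2 -> legal
(4,4): flips 1 -> legal
(4,5): no bracket -> illegal
W mobility = 9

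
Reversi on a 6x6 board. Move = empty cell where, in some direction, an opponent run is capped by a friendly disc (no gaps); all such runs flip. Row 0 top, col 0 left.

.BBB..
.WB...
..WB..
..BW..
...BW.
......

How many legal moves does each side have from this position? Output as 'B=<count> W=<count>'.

-- B to move --
(0,0): no bracket -> illegal
(1,0): flips 1 -> legal
(1,3): no bracket -> illegal
(2,0): flips 1 -> legal
(2,1): flips 2 -> legal
(2,4): no bracket -> illegal
(3,1): no bracket -> illegal
(3,4): flips 1 -> legal
(3,5): no bracket -> illegal
(4,2): no bracket -> illegal
(4,5): flips 1 -> legal
(5,3): no bracket -> illegal
(5,4): no bracket -> illegal
(5,5): no bracket -> illegal
B mobility = 5
-- W to move --
(0,0): no bracket -> illegal
(0,4): no bracket -> illegal
(1,0): no bracket -> illegal
(1,3): flips 2 -> legal
(1,4): no bracket -> illegal
(2,1): no bracket -> illegal
(2,4): flips 1 -> legal
(3,1): flips 1 -> legal
(3,4): no bracket -> illegal
(4,1): no bracket -> illegal
(4,2): flips 2 -> legal
(5,2): no bracket -> illegal
(5,3): flips 1 -> legal
(5,4): no bracket -> illegal
W mobility = 5

Answer: B=5 W=5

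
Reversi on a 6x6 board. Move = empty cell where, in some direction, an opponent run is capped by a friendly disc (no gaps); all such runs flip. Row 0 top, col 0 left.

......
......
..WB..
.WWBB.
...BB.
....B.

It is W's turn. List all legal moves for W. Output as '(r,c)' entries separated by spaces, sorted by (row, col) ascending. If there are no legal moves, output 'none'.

Answer: (1,4) (2,4) (3,5) (5,5)

Derivation:
(1,2): no bracket -> illegal
(1,3): no bracket -> illegal
(1,4): flips 1 -> legal
(2,4): flips 1 -> legal
(2,5): no bracket -> illegal
(3,5): flips 2 -> legal
(4,2): no bracket -> illegal
(4,5): no bracket -> illegal
(5,2): no bracket -> illegal
(5,3): no bracket -> illegal
(5,5): flips 2 -> legal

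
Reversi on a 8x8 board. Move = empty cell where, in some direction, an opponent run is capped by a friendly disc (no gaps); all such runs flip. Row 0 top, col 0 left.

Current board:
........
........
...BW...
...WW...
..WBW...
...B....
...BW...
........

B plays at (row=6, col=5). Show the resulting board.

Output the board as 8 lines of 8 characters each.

Answer: ........
........
...BW...
...WW...
..WBW...
...B....
...BBB..
........

Derivation:
Place B at (6,5); scan 8 dirs for brackets.
Dir NW: first cell '.' (not opp) -> no flip
Dir N: first cell '.' (not opp) -> no flip
Dir NE: first cell '.' (not opp) -> no flip
Dir W: opp run (6,4) capped by B -> flip
Dir E: first cell '.' (not opp) -> no flip
Dir SW: first cell '.' (not opp) -> no flip
Dir S: first cell '.' (not opp) -> no flip
Dir SE: first cell '.' (not opp) -> no flip
All flips: (6,4)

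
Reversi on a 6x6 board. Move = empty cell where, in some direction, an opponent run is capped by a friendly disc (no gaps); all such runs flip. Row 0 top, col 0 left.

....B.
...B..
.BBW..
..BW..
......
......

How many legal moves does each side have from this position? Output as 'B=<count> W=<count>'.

Answer: B=5 W=5

Derivation:
-- B to move --
(1,2): no bracket -> illegal
(1,4): flips 1 -> legal
(2,4): flips 1 -> legal
(3,4): flips 1 -> legal
(4,2): no bracket -> illegal
(4,3): flips 2 -> legal
(4,4): flips 1 -> legal
B mobility = 5
-- W to move --
(0,2): no bracket -> illegal
(0,3): flips 1 -> legal
(0,5): no bracket -> illegal
(1,0): no bracket -> illegal
(1,1): flips 1 -> legal
(1,2): no bracket -> illegal
(1,4): no bracket -> illegal
(1,5): no bracket -> illegal
(2,0): flips 2 -> legal
(2,4): no bracket -> illegal
(3,0): no bracket -> illegal
(3,1): flips 1 -> legal
(4,1): flips 1 -> legal
(4,2): no bracket -> illegal
(4,3): no bracket -> illegal
W mobility = 5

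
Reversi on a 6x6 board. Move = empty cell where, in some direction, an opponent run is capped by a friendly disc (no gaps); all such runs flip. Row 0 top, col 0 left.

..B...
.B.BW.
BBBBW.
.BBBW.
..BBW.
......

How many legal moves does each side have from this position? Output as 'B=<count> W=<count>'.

Answer: B=6 W=6

Derivation:
-- B to move --
(0,3): no bracket -> illegal
(0,4): no bracket -> illegal
(0,5): flips 1 -> legal
(1,5): flips 2 -> legal
(2,5): flips 2 -> legal
(3,5): flips 2 -> legal
(4,5): flips 2 -> legal
(5,3): no bracket -> illegal
(5,4): no bracket -> illegal
(5,5): flips 1 -> legal
B mobility = 6
-- W to move --
(0,0): flips 3 -> legal
(0,1): no bracket -> illegal
(0,3): no bracket -> illegal
(0,4): no bracket -> illegal
(1,0): no bracket -> illegal
(1,2): flips 2 -> legal
(3,0): flips 3 -> legal
(4,0): no bracket -> illegal
(4,1): flips 4 -> legal
(5,1): flips 2 -> legal
(5,2): flips 1 -> legal
(5,3): no bracket -> illegal
(5,4): no bracket -> illegal
W mobility = 6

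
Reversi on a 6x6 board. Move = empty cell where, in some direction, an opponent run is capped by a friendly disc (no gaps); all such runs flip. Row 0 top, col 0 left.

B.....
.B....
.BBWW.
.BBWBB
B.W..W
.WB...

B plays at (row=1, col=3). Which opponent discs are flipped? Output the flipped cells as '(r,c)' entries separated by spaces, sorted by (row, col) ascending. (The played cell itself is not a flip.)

Dir NW: first cell '.' (not opp) -> no flip
Dir N: first cell '.' (not opp) -> no flip
Dir NE: first cell '.' (not opp) -> no flip
Dir W: first cell '.' (not opp) -> no flip
Dir E: first cell '.' (not opp) -> no flip
Dir SW: first cell 'B' (not opp) -> no flip
Dir S: opp run (2,3) (3,3), next='.' -> no flip
Dir SE: opp run (2,4) capped by B -> flip

Answer: (2,4)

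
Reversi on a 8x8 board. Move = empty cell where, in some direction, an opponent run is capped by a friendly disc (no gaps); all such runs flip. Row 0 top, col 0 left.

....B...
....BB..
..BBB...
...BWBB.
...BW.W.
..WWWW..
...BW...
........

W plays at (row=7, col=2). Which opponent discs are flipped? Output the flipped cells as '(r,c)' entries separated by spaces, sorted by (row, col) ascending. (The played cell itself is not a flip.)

Answer: (6,3)

Derivation:
Dir NW: first cell '.' (not opp) -> no flip
Dir N: first cell '.' (not opp) -> no flip
Dir NE: opp run (6,3) capped by W -> flip
Dir W: first cell '.' (not opp) -> no flip
Dir E: first cell '.' (not opp) -> no flip
Dir SW: edge -> no flip
Dir S: edge -> no flip
Dir SE: edge -> no flip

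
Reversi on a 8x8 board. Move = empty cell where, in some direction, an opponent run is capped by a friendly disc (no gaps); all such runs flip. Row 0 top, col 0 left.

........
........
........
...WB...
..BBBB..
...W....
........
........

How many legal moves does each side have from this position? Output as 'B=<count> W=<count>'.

-- B to move --
(2,2): flips 1 -> legal
(2,3): flips 1 -> legal
(2,4): flips 1 -> legal
(3,2): flips 1 -> legal
(5,2): no bracket -> illegal
(5,4): no bracket -> illegal
(6,2): flips 1 -> legal
(6,3): flips 1 -> legal
(6,4): flips 1 -> legal
B mobility = 7
-- W to move --
(2,3): no bracket -> illegal
(2,4): no bracket -> illegal
(2,5): no bracket -> illegal
(3,1): flips 1 -> legal
(3,2): no bracket -> illegal
(3,5): flips 2 -> legal
(3,6): no bracket -> illegal
(4,1): no bracket -> illegal
(4,6): no bracket -> illegal
(5,1): flips 1 -> legal
(5,2): no bracket -> illegal
(5,4): no bracket -> illegal
(5,5): flips 1 -> legal
(5,6): no bracket -> illegal
W mobility = 4

Answer: B=7 W=4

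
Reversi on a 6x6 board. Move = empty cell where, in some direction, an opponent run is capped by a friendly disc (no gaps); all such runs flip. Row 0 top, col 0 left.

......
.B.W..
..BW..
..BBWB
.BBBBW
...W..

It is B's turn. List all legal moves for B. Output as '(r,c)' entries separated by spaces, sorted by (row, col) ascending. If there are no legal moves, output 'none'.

Answer: (0,3) (0,4) (1,4) (2,4) (2,5) (5,5)

Derivation:
(0,2): no bracket -> illegal
(0,3): flips 2 -> legal
(0,4): flips 1 -> legal
(1,2): no bracket -> illegal
(1,4): flips 1 -> legal
(2,4): flips 2 -> legal
(2,5): flips 1 -> legal
(5,2): no bracket -> illegal
(5,4): no bracket -> illegal
(5,5): flips 1 -> legal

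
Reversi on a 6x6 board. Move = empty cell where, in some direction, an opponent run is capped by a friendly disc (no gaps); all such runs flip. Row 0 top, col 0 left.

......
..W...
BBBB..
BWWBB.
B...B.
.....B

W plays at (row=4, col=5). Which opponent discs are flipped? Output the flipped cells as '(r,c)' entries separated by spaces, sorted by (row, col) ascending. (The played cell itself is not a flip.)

Answer: (2,3) (3,4)

Derivation:
Dir NW: opp run (3,4) (2,3) capped by W -> flip
Dir N: first cell '.' (not opp) -> no flip
Dir NE: edge -> no flip
Dir W: opp run (4,4), next='.' -> no flip
Dir E: edge -> no flip
Dir SW: first cell '.' (not opp) -> no flip
Dir S: opp run (5,5), next=edge -> no flip
Dir SE: edge -> no flip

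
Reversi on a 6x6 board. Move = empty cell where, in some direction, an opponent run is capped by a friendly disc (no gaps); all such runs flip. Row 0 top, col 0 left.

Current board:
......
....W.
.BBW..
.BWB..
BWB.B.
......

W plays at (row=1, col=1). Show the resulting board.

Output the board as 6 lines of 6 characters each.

Place W at (1,1); scan 8 dirs for brackets.
Dir NW: first cell '.' (not opp) -> no flip
Dir N: first cell '.' (not opp) -> no flip
Dir NE: first cell '.' (not opp) -> no flip
Dir W: first cell '.' (not opp) -> no flip
Dir E: first cell '.' (not opp) -> no flip
Dir SW: first cell '.' (not opp) -> no flip
Dir S: opp run (2,1) (3,1) capped by W -> flip
Dir SE: opp run (2,2) (3,3) (4,4), next='.' -> no flip
All flips: (2,1) (3,1)

Answer: ......
.W..W.
.WBW..
.WWB..
BWB.B.
......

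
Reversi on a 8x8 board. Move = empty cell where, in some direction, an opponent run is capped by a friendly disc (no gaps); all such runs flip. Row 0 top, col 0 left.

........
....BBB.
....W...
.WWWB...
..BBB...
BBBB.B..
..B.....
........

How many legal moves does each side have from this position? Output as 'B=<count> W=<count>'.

-- B to move --
(1,3): no bracket -> illegal
(2,0): flips 1 -> legal
(2,1): flips 1 -> legal
(2,2): flips 2 -> legal
(2,3): flips 1 -> legal
(2,5): no bracket -> illegal
(3,0): flips 3 -> legal
(3,5): no bracket -> illegal
(4,0): no bracket -> illegal
(4,1): no bracket -> illegal
B mobility = 5
-- W to move --
(0,3): no bracket -> illegal
(0,4): flips 1 -> legal
(0,5): no bracket -> illegal
(0,6): flips 1 -> legal
(0,7): no bracket -> illegal
(1,3): no bracket -> illegal
(1,7): no bracket -> illegal
(2,3): no bracket -> illegal
(2,5): no bracket -> illegal
(2,6): no bracket -> illegal
(2,7): no bracket -> illegal
(3,5): flips 1 -> legal
(4,0): no bracket -> illegal
(4,1): no bracket -> illegal
(4,5): no bracket -> illegal
(4,6): no bracket -> illegal
(5,4): flips 3 -> legal
(5,6): no bracket -> illegal
(6,0): flips 2 -> legal
(6,1): no bracket -> illegal
(6,3): flips 2 -> legal
(6,4): flips 2 -> legal
(6,5): no bracket -> illegal
(6,6): flips 2 -> legal
(7,1): no bracket -> illegal
(7,2): flips 3 -> legal
(7,3): no bracket -> illegal
W mobility = 9

Answer: B=5 W=9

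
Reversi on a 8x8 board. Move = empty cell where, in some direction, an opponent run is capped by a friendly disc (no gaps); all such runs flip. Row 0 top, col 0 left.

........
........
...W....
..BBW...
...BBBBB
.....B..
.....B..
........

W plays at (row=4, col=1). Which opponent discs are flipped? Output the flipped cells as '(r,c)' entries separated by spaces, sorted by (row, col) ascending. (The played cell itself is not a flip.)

Dir NW: first cell '.' (not opp) -> no flip
Dir N: first cell '.' (not opp) -> no flip
Dir NE: opp run (3,2) capped by W -> flip
Dir W: first cell '.' (not opp) -> no flip
Dir E: first cell '.' (not opp) -> no flip
Dir SW: first cell '.' (not opp) -> no flip
Dir S: first cell '.' (not opp) -> no flip
Dir SE: first cell '.' (not opp) -> no flip

Answer: (3,2)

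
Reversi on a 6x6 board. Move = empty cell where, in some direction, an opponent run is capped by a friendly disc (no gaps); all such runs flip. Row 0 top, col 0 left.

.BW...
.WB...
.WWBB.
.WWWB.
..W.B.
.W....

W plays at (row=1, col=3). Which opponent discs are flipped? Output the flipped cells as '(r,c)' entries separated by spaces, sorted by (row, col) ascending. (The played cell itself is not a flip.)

Answer: (1,2) (2,3)

Derivation:
Dir NW: first cell 'W' (not opp) -> no flip
Dir N: first cell '.' (not opp) -> no flip
Dir NE: first cell '.' (not opp) -> no flip
Dir W: opp run (1,2) capped by W -> flip
Dir E: first cell '.' (not opp) -> no flip
Dir SW: first cell 'W' (not opp) -> no flip
Dir S: opp run (2,3) capped by W -> flip
Dir SE: opp run (2,4), next='.' -> no flip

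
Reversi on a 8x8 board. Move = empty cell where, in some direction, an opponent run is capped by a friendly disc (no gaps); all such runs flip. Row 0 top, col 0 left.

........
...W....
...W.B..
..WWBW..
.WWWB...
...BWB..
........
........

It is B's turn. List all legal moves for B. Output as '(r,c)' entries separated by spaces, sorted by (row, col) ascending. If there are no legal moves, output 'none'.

Answer: (0,3) (1,2) (2,2) (2,6) (3,1) (3,6) (4,0) (4,5) (5,2) (6,4)

Derivation:
(0,2): no bracket -> illegal
(0,3): flips 4 -> legal
(0,4): no bracket -> illegal
(1,2): flips 1 -> legal
(1,4): no bracket -> illegal
(2,1): no bracket -> illegal
(2,2): flips 1 -> legal
(2,4): no bracket -> illegal
(2,6): flips 1 -> legal
(3,0): no bracket -> illegal
(3,1): flips 3 -> legal
(3,6): flips 1 -> legal
(4,0): flips 3 -> legal
(4,5): flips 1 -> legal
(4,6): no bracket -> illegal
(5,0): no bracket -> illegal
(5,1): no bracket -> illegal
(5,2): flips 1 -> legal
(6,3): no bracket -> illegal
(6,4): flips 1 -> legal
(6,5): no bracket -> illegal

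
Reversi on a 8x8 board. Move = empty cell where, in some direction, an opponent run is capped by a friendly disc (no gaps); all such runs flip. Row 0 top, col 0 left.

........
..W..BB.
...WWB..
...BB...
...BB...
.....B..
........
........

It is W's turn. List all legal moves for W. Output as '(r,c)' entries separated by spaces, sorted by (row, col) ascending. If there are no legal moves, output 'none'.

Answer: (0,6) (2,6) (4,2) (4,5) (5,3) (5,4)

Derivation:
(0,4): no bracket -> illegal
(0,5): no bracket -> illegal
(0,6): flips 1 -> legal
(0,7): no bracket -> illegal
(1,4): no bracket -> illegal
(1,7): no bracket -> illegal
(2,2): no bracket -> illegal
(2,6): flips 1 -> legal
(2,7): no bracket -> illegal
(3,2): no bracket -> illegal
(3,5): no bracket -> illegal
(3,6): no bracket -> illegal
(4,2): flips 1 -> legal
(4,5): flips 1 -> legal
(4,6): no bracket -> illegal
(5,2): no bracket -> illegal
(5,3): flips 2 -> legal
(5,4): flips 2 -> legal
(5,6): no bracket -> illegal
(6,4): no bracket -> illegal
(6,5): no bracket -> illegal
(6,6): no bracket -> illegal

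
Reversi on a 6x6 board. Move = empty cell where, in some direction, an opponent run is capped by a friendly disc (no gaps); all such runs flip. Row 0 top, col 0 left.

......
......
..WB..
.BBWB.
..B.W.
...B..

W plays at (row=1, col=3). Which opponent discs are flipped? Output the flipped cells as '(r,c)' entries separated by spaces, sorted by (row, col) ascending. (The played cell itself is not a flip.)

Dir NW: first cell '.' (not opp) -> no flip
Dir N: first cell '.' (not opp) -> no flip
Dir NE: first cell '.' (not opp) -> no flip
Dir W: first cell '.' (not opp) -> no flip
Dir E: first cell '.' (not opp) -> no flip
Dir SW: first cell 'W' (not opp) -> no flip
Dir S: opp run (2,3) capped by W -> flip
Dir SE: first cell '.' (not opp) -> no flip

Answer: (2,3)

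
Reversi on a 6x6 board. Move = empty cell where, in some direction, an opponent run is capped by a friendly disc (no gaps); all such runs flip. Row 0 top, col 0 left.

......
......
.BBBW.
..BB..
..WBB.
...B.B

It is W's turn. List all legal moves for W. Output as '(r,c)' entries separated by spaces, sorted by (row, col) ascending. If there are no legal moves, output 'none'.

(1,0): no bracket -> illegal
(1,1): no bracket -> illegal
(1,2): flips 2 -> legal
(1,3): no bracket -> illegal
(1,4): no bracket -> illegal
(2,0): flips 3 -> legal
(3,0): no bracket -> illegal
(3,1): no bracket -> illegal
(3,4): no bracket -> illegal
(3,5): no bracket -> illegal
(4,1): no bracket -> illegal
(4,5): flips 2 -> legal
(5,2): no bracket -> illegal
(5,4): no bracket -> illegal

Answer: (1,2) (2,0) (4,5)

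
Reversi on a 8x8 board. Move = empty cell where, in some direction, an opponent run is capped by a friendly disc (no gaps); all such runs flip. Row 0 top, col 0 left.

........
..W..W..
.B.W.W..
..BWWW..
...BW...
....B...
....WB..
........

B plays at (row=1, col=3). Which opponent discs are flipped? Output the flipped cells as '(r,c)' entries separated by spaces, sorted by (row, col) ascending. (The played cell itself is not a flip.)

Answer: (2,3) (3,3)

Derivation:
Dir NW: first cell '.' (not opp) -> no flip
Dir N: first cell '.' (not opp) -> no flip
Dir NE: first cell '.' (not opp) -> no flip
Dir W: opp run (1,2), next='.' -> no flip
Dir E: first cell '.' (not opp) -> no flip
Dir SW: first cell '.' (not opp) -> no flip
Dir S: opp run (2,3) (3,3) capped by B -> flip
Dir SE: first cell '.' (not opp) -> no flip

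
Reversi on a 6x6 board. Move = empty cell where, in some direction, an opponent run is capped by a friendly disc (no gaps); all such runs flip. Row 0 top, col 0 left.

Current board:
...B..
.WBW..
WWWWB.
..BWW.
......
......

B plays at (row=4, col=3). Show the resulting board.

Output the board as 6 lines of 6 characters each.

Place B at (4,3); scan 8 dirs for brackets.
Dir NW: first cell 'B' (not opp) -> no flip
Dir N: opp run (3,3) (2,3) (1,3) capped by B -> flip
Dir NE: opp run (3,4), next='.' -> no flip
Dir W: first cell '.' (not opp) -> no flip
Dir E: first cell '.' (not opp) -> no flip
Dir SW: first cell '.' (not opp) -> no flip
Dir S: first cell '.' (not opp) -> no flip
Dir SE: first cell '.' (not opp) -> no flip
All flips: (1,3) (2,3) (3,3)

Answer: ...B..
.WBB..
WWWBB.
..BBW.
...B..
......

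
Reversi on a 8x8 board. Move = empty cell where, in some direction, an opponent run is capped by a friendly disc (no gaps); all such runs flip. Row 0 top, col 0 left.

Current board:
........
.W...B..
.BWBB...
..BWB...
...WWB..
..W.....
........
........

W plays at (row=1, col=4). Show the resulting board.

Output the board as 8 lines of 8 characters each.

Answer: ........
.W..WB..
.BWBW...
..BWW...
...WWB..
..W.....
........
........

Derivation:
Place W at (1,4); scan 8 dirs for brackets.
Dir NW: first cell '.' (not opp) -> no flip
Dir N: first cell '.' (not opp) -> no flip
Dir NE: first cell '.' (not opp) -> no flip
Dir W: first cell '.' (not opp) -> no flip
Dir E: opp run (1,5), next='.' -> no flip
Dir SW: opp run (2,3) (3,2), next='.' -> no flip
Dir S: opp run (2,4) (3,4) capped by W -> flip
Dir SE: first cell '.' (not opp) -> no flip
All flips: (2,4) (3,4)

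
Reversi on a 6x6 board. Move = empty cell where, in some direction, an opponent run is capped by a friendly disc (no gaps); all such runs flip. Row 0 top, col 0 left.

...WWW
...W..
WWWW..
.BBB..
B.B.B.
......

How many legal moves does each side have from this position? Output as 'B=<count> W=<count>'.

Answer: B=4 W=5

Derivation:
-- B to move --
(0,2): no bracket -> illegal
(1,0): flips 1 -> legal
(1,1): flips 2 -> legal
(1,2): flips 1 -> legal
(1,4): flips 1 -> legal
(1,5): no bracket -> illegal
(2,4): no bracket -> illegal
(3,0): no bracket -> illegal
(3,4): no bracket -> illegal
B mobility = 4
-- W to move --
(2,4): no bracket -> illegal
(3,0): no bracket -> illegal
(3,4): no bracket -> illegal
(3,5): no bracket -> illegal
(4,1): flips 2 -> legal
(4,3): flips 2 -> legal
(4,5): no bracket -> illegal
(5,0): no bracket -> illegal
(5,1): no bracket -> illegal
(5,2): flips 2 -> legal
(5,3): flips 2 -> legal
(5,4): no bracket -> illegal
(5,5): flips 2 -> legal
W mobility = 5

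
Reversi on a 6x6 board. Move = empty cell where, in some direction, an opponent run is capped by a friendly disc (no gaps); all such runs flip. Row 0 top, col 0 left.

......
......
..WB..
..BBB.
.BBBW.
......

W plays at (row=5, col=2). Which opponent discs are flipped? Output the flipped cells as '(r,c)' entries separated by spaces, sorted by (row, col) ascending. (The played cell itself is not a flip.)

Dir NW: opp run (4,1), next='.' -> no flip
Dir N: opp run (4,2) (3,2) capped by W -> flip
Dir NE: opp run (4,3) (3,4), next='.' -> no flip
Dir W: first cell '.' (not opp) -> no flip
Dir E: first cell '.' (not opp) -> no flip
Dir SW: edge -> no flip
Dir S: edge -> no flip
Dir SE: edge -> no flip

Answer: (3,2) (4,2)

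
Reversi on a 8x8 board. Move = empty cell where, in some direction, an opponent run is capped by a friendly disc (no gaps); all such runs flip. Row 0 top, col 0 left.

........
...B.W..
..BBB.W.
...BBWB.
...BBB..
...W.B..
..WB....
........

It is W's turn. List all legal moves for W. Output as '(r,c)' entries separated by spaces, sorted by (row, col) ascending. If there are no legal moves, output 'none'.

(0,2): flips 2 -> legal
(0,3): flips 4 -> legal
(0,4): no bracket -> illegal
(1,1): no bracket -> illegal
(1,2): no bracket -> illegal
(1,4): no bracket -> illegal
(2,1): no bracket -> illegal
(2,5): no bracket -> illegal
(2,7): no bracket -> illegal
(3,1): no bracket -> illegal
(3,2): flips 2 -> legal
(3,7): flips 1 -> legal
(4,2): flips 2 -> legal
(4,6): flips 1 -> legal
(4,7): no bracket -> illegal
(5,2): no bracket -> illegal
(5,4): no bracket -> illegal
(5,6): no bracket -> illegal
(6,4): flips 1 -> legal
(6,5): flips 2 -> legal
(6,6): no bracket -> illegal
(7,2): no bracket -> illegal
(7,3): flips 1 -> legal
(7,4): no bracket -> illegal

Answer: (0,2) (0,3) (3,2) (3,7) (4,2) (4,6) (6,4) (6,5) (7,3)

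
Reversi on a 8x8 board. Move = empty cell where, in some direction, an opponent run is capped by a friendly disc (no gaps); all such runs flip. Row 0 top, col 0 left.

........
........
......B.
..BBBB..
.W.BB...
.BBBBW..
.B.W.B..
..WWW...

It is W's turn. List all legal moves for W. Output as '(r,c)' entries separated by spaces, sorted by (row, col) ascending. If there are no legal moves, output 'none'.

Answer: (2,2) (2,3) (4,5) (5,0) (5,6) (7,1) (7,5)

Derivation:
(1,5): no bracket -> illegal
(1,6): no bracket -> illegal
(1,7): no bracket -> illegal
(2,1): no bracket -> illegal
(2,2): flips 2 -> legal
(2,3): flips 4 -> legal
(2,4): no bracket -> illegal
(2,5): no bracket -> illegal
(2,7): no bracket -> illegal
(3,1): no bracket -> illegal
(3,6): no bracket -> illegal
(3,7): no bracket -> illegal
(4,0): no bracket -> illegal
(4,2): no bracket -> illegal
(4,5): flips 1 -> legal
(4,6): no bracket -> illegal
(5,0): flips 5 -> legal
(5,6): flips 1 -> legal
(6,0): no bracket -> illegal
(6,2): no bracket -> illegal
(6,4): no bracket -> illegal
(6,6): no bracket -> illegal
(7,0): no bracket -> illegal
(7,1): flips 2 -> legal
(7,5): flips 1 -> legal
(7,6): no bracket -> illegal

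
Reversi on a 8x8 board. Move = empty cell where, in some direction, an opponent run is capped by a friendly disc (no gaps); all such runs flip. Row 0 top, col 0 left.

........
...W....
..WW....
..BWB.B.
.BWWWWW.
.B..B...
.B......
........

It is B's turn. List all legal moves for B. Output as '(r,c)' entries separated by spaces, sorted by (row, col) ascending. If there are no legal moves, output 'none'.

Answer: (1,2) (1,4) (2,4) (4,7) (5,2) (5,6)

Derivation:
(0,2): no bracket -> illegal
(0,3): no bracket -> illegal
(0,4): no bracket -> illegal
(1,1): no bracket -> illegal
(1,2): flips 2 -> legal
(1,4): flips 1 -> legal
(2,1): no bracket -> illegal
(2,4): flips 2 -> legal
(3,1): no bracket -> illegal
(3,5): no bracket -> illegal
(3,7): no bracket -> illegal
(4,7): flips 5 -> legal
(5,2): flips 2 -> legal
(5,3): no bracket -> illegal
(5,5): no bracket -> illegal
(5,6): flips 2 -> legal
(5,7): no bracket -> illegal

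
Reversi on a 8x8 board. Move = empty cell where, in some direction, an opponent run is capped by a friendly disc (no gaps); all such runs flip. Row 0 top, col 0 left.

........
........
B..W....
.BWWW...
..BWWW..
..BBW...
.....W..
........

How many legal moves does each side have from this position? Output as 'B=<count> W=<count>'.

Answer: B=7 W=6

Derivation:
-- B to move --
(1,2): no bracket -> illegal
(1,3): flips 3 -> legal
(1,4): no bracket -> illegal
(2,1): no bracket -> illegal
(2,2): flips 1 -> legal
(2,4): flips 1 -> legal
(2,5): flips 2 -> legal
(3,5): flips 4 -> legal
(3,6): no bracket -> illegal
(4,1): no bracket -> illegal
(4,6): flips 3 -> legal
(5,5): flips 1 -> legal
(5,6): no bracket -> illegal
(6,3): no bracket -> illegal
(6,4): no bracket -> illegal
(6,6): no bracket -> illegal
(7,4): no bracket -> illegal
(7,5): no bracket -> illegal
(7,6): no bracket -> illegal
B mobility = 7
-- W to move --
(1,0): no bracket -> illegal
(1,1): no bracket -> illegal
(2,1): no bracket -> illegal
(2,2): no bracket -> illegal
(3,0): flips 1 -> legal
(4,0): no bracket -> illegal
(4,1): flips 1 -> legal
(5,1): flips 3 -> legal
(6,1): flips 1 -> legal
(6,2): flips 3 -> legal
(6,3): flips 1 -> legal
(6,4): no bracket -> illegal
W mobility = 6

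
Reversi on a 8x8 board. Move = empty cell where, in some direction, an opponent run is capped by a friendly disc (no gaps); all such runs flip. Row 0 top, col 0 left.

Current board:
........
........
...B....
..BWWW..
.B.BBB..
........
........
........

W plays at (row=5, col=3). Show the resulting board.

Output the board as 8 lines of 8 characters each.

Answer: ........
........
...B....
..BWWW..
.B.WWB..
...W....
........
........

Derivation:
Place W at (5,3); scan 8 dirs for brackets.
Dir NW: first cell '.' (not opp) -> no flip
Dir N: opp run (4,3) capped by W -> flip
Dir NE: opp run (4,4) capped by W -> flip
Dir W: first cell '.' (not opp) -> no flip
Dir E: first cell '.' (not opp) -> no flip
Dir SW: first cell '.' (not opp) -> no flip
Dir S: first cell '.' (not opp) -> no flip
Dir SE: first cell '.' (not opp) -> no flip
All flips: (4,3) (4,4)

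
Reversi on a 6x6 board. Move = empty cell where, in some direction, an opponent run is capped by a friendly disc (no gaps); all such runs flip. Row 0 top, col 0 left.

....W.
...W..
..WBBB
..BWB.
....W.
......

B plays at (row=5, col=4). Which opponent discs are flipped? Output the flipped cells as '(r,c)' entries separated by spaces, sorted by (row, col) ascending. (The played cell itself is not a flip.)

Answer: (4,4)

Derivation:
Dir NW: first cell '.' (not opp) -> no flip
Dir N: opp run (4,4) capped by B -> flip
Dir NE: first cell '.' (not opp) -> no flip
Dir W: first cell '.' (not opp) -> no flip
Dir E: first cell '.' (not opp) -> no flip
Dir SW: edge -> no flip
Dir S: edge -> no flip
Dir SE: edge -> no flip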